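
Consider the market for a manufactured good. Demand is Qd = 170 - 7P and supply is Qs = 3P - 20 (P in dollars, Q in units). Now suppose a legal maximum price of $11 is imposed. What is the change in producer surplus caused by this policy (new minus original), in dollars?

-200

Without the control the market clears where 170 - 7P = 3P - 20, i.e. P* = 19 and Q* = 37.
The ceiling of 11 is below the equilibrium price 19, so it binds.
At P = 11: Qd = 170 - 7·11 = 93 and Qs = 3·11 - 20 = 13.
Producer surplus without the control is ½ · (19 - 20/3) · 37 = 1369/6.
With the ceiling, producers sell 13 units at 11, so PS = ½ · (11 - 20/3) · 13 = 169/6.
Change in producer surplus = 169/6 - 1369/6 = -200.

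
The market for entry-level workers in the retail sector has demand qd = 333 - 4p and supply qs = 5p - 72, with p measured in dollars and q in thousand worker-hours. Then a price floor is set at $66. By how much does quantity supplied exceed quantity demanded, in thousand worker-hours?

Setting quantity demanded equal to quantity supplied, 333 - 4p = 5p - 72, gives p* = 45 and q* = 153.
Since 66 > 45, the floor is binding.
At p = 66: qd = 333 - 4·66 = 69 and qs = 5·66 - 72 = 258.
Surplus = qs - qd = 258 - 69 = 189.

189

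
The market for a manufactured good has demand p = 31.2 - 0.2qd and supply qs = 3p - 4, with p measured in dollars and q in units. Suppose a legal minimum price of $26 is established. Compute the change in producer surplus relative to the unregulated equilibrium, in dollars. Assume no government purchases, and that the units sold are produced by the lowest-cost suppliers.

Rearranging demand gives qd = 156 - 5p. Without the control the market clears where 156 - 5p = 3p - 4, i.e. p* = 20 and q* = 56.
Since 26 > 20, the floor is binding.
At p = 26: qd = 156 - 5·26 = 26 and qs = 3·26 - 4 = 74.
Producer surplus without the control is ½ · (20 - 4/3) · 56 = 1568/3.
With the floor, 26 units are sold at 26. The supply price at q = 26 is 10, so PS = ½ · [(26 - 4/3) + (26 - 10)] · 26 = 1586/3.
Change in producer surplus = 1586/3 - 1568/3 = 6.

6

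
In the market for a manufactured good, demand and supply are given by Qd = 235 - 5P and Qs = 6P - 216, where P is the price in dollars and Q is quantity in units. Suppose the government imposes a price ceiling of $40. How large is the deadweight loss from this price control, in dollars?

Without the control the market clears where 235 - 5P = 6P - 216, i.e. P* = 41 and Q* = 30.
The ceiling of 40 is below the equilibrium price 41, so it binds.
At P = 40: Qd = 235 - 5·40 = 35 and Qs = 6·40 - 216 = 24.
Quantity traded falls to 24. At Q = 24 the demand price is (235 - 24)/5 = 42.2 and the supply price is (216 + 24)/6 = 40.
Deadweight loss = ½ · (42.2 - 40) · (30 - 24) = ½ · 2.2 · 6 = 6.6.

6.6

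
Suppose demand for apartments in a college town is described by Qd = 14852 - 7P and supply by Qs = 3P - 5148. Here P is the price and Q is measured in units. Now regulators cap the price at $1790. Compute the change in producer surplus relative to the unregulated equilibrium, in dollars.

In a free market, 14852 - 7P = 3P - 5148 gives the equilibrium P* = 2000, Q* = 852.
Because the ceiling (1790) lies below the market-clearing price, it is binding.
At P = 1790: Qd = 14852 - 7·1790 = 2322 and Qs = 3·1790 - 5148 = 222.
Producer surplus without the control is ½ · (2000 - 1716) · 852 = 120984.
With the ceiling, producers sell 222 units at 1790, so PS = ½ · (1790 - 1716) · 222 = 8214.
Change in producer surplus = 8214 - 120984 = -112770.

-112770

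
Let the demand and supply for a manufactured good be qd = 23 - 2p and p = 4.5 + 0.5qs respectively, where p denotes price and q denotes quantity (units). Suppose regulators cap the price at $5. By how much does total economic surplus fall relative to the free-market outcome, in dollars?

18

Rearranging supply gives qs = 2p - 9. Setting quantity demanded equal to quantity supplied, 23 - 2p = 2p - 9, gives p* = 8 and q* = 7.
Because the ceiling (5) lies below the market-clearing price, it is binding.
At p = 5: qd = 23 - 2·5 = 13 and qs = 2·5 - 9 = 1.
Quantity traded falls to 1. At q = 1 the demand price is (23 - 1)/2 = 11 and the supply price is (9 + 1)/2 = 5.
Deadweight loss = ½ · (11 - 5) · (7 - 1) = ½ · 6 · 6 = 18.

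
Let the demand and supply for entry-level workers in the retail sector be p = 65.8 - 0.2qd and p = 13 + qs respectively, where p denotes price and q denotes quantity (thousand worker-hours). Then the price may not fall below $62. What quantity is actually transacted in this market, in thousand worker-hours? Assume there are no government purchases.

Rearranging demand gives qd = 329 - 5p; rearranging supply gives qs = p - 13. Without the control the market clears where 329 - 5p = p - 13, i.e. p* = 57 and q* = 44.
The floor of 62 is above the equilibrium price 57, so it binds.
At p = 62: qd = 329 - 5·62 = 19 and qs = 62 - 13 = 49.
The quantity actually transacted is the short side, demand: 19.

19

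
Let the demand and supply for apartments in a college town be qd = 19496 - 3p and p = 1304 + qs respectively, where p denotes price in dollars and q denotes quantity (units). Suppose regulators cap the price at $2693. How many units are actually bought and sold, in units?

Rearranging supply gives qs = p - 1304. Without the control the market clears where 19496 - 3p = p - 1304, i.e. p* = 5200 and q* = 3896.
Since 2693 < 5200, the ceiling is binding.
At p = 2693: qd = 19496 - 3·2693 = 11417 and qs = 2693 - 1304 = 1389.
The quantity actually transacted is the short side, supply: 1389.

1389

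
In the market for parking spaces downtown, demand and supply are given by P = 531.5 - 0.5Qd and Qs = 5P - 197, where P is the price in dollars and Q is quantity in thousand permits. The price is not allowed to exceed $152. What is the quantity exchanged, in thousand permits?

Rearranging demand gives Qd = 1063 - 2P. In a free market, 1063 - 2P = 5P - 197 gives the equilibrium P* = 180, Q* = 703.
Because the ceiling (152) lies below the market-clearing price, it is binding.
At P = 152: Qd = 1063 - 2·152 = 759 and Qs = 5·152 - 197 = 563.
The quantity actually transacted is the short side, supply: 563.

563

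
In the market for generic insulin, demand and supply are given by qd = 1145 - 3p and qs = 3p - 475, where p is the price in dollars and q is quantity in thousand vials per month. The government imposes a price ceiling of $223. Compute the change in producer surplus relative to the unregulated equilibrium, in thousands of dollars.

-12431.5

Setting quantity demanded equal to quantity supplied, 1145 - 3p = 3p - 475, gives p* = 270 and q* = 335.
The ceiling of 223 is below the equilibrium price 270, so it binds.
At p = 223: qd = 1145 - 3·223 = 476 and qs = 3·223 - 475 = 194.
Producer surplus without the control is ½ · (270 - 475/3) · 335 = 112225/6.
With the ceiling, producers sell 194 units at 223, so PS = ½ · (223 - 475/3) · 194 = 18818/3.
Change in producer surplus = 18818/3 - 112225/6 = -12431.5.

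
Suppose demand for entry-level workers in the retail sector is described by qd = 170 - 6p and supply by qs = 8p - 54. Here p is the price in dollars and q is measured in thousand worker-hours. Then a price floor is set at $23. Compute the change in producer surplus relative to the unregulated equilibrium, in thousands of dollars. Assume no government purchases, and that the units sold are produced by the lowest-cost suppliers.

Setting quantity demanded equal to quantity supplied, 170 - 6p = 8p - 54, gives p* = 16 and q* = 74.
Since 23 > 16, the floor is binding.
At p = 23: qd = 170 - 6·23 = 32 and qs = 8·23 - 54 = 130.
Producer surplus without the control is ½ · (16 - 6.75) · 74 = 342.25.
With the floor, 32 units are sold at 23. The supply price at q = 32 is 10.75, so PS = ½ · [(23 - 6.75) + (23 - 10.75)] · 32 = 456.
Change in producer surplus = 456 - 342.25 = 113.75.

113.75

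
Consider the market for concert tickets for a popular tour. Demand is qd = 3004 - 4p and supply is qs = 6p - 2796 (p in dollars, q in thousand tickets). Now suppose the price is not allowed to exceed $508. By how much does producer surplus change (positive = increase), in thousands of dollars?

-33696

Without the control the market clears where 3004 - 4p = 6p - 2796, i.e. p* = 580 and q* = 684.
Because the ceiling (508) lies below the market-clearing price, it is binding.
At p = 508: qd = 3004 - 4·508 = 972 and qs = 6·508 - 2796 = 252.
Producer surplus without the control is ½ · (580 - 466) · 684 = 38988.
With the ceiling, producers sell 252 units at 508, so PS = ½ · (508 - 466) · 252 = 5292.
Change in producer surplus = 5292 - 38988 = -33696.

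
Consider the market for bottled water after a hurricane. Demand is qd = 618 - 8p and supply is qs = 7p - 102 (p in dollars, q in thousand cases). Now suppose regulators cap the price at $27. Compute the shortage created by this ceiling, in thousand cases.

315

In a free market, 618 - 8p = 7p - 102 gives the equilibrium p* = 48, q* = 234.
The ceiling of 27 is below the equilibrium price 48, so it binds.
At p = 27: qd = 618 - 8·27 = 402 and qs = 7·27 - 102 = 87.
Shortage = qd - qs = 402 - 87 = 315.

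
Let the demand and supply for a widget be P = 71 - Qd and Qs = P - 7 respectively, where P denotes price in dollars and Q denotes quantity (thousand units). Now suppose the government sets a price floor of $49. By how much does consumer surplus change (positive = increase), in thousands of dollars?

-270

Rearranging demand gives Qd = 71 - P. Setting quantity demanded equal to quantity supplied, 71 - P = P - 7, gives P* = 39 and Q* = 32.
The floor of 49 is above the equilibrium price 39, so it binds.
At P = 49: Qd = 71 - 49 = 22 and Qs = 49 - 7 = 42.
Consumer surplus without the control is ½ · (71 - 39) · 32 = 512.
With the floor, consumers buy 22 units at 49, so CS = ½ · (71 - 49) · 22 = 242.
Change in consumer surplus = 242 - 512 = -270.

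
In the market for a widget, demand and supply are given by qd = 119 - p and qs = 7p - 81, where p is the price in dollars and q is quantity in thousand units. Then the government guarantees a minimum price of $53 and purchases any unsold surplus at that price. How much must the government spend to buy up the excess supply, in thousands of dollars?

11872

Equilibrium: 119 - p = 7p - 81, so 200 = 8p and p* = 25, q* = 94.
Because the floor (53) lies above the market-clearing price, it is binding.
At p = 53: qd = 119 - 53 = 66 and qs = 7·53 - 81 = 290.
Surplus = qs - qd = 224.
Government expenditure = surplus × support price = 224 × 53 = 11872.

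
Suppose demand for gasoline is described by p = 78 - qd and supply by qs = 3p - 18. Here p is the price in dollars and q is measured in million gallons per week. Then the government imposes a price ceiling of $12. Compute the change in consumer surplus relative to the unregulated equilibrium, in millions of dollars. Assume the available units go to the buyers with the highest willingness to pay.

Rearranging demand gives qd = 78 - p. In a free market, 78 - p = 3p - 18 gives the equilibrium p* = 24, q* = 54.
Because the ceiling (12) lies below the market-clearing price, it is binding.
At p = 12: qd = 78 - 12 = 66 and qs = 3·12 - 18 = 18.
Consumer surplus without the control is ½ · (78 - 24) · 54 = 1458.
With the ceiling, 18 units are sold at 12 (assume they go to the highest-value buyers). The demand price at q = 18 is 60, so CS = ½ · [(78 - 12) + (60 - 12)] · 18 = 1026.
Change in consumer surplus = 1026 - 1458 = -432.

-432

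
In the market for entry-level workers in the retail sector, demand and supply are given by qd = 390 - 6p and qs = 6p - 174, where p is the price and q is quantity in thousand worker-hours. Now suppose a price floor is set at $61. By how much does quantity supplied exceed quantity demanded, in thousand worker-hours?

Without the control the market clears where 390 - 6p = 6p - 174, i.e. p* = 47 and q* = 108.
Because the floor (61) lies above the market-clearing price, it is binding.
At p = 61: qd = 390 - 6·61 = 24 and qs = 6·61 - 174 = 192.
Surplus = qs - qd = 192 - 24 = 168.

168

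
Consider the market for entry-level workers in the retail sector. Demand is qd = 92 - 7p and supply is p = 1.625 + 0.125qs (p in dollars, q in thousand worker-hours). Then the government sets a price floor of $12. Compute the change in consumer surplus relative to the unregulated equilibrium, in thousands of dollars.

Rearranging supply gives qs = 8p - 13. Equilibrium: 92 - 7p = 8p - 13, so 105 = 15p and p* = 7, q* = 43.
Since 12 > 7, the floor is binding.
At p = 12: qd = 92 - 7·12 = 8 and qs = 8·12 - 13 = 83.
Consumer surplus without the control is ½ · (92/7 - 7) · 43 = 1849/14.
With the floor, consumers buy 8 units at 12, so CS = ½ · (92/7 - 12) · 8 = 32/7.
Change in consumer surplus = 32/7 - 1849/14 = -127.5.

-127.5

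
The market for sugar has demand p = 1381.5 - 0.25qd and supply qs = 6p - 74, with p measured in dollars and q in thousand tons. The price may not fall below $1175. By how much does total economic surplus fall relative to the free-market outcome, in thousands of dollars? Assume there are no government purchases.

Rearranging demand gives qd = 5526 - 4p. Setting quantity demanded equal to quantity supplied, 5526 - 4p = 6p - 74, gives p* = 560 and q* = 3286.
Because the floor (1175) lies above the market-clearing price, it is binding.
At p = 1175: qd = 5526 - 4·1175 = 826 and qs = 6·1175 - 74 = 6976.
Quantity traded falls to 826. At q = 826 the demand price is (5526 - 826)/4 = 1175 and the supply price is (74 + 826)/6 = 150.
Deadweight loss = ½ · (1175 - 150) · (3286 - 826) = ½ · 1025 · 2460 = 1260750.

1260750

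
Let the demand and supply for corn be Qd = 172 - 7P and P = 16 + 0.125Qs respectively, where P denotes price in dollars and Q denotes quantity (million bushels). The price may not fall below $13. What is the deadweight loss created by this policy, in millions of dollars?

Rearranging supply gives Qs = 8P - 128. Without the control the market clears where 172 - 7P = 8P - 128, i.e. P* = 20 and Q* = 32.
Since 13 is below P* = 20, the floor does not bind and the free-market outcome prevails.
Since the control does not bind, no trades are prevented and deadweight loss is zero.

0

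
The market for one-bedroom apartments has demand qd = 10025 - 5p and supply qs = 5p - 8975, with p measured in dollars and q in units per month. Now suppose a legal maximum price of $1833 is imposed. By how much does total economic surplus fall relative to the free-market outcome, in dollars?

22445

Setting quantity demanded equal to quantity supplied, 10025 - 5p = 5p - 8975, gives p* = 1900 and q* = 525.
Because the ceiling (1833) lies below the market-clearing price, it is binding.
At p = 1833: qd = 10025 - 5·1833 = 860 and qs = 5·1833 - 8975 = 190.
Quantity traded falls to 190. At q = 190 the demand price is (10025 - 190)/5 = 1967 and the supply price is (8975 + 190)/5 = 1833.
Deadweight loss = ½ · (1967 - 1833) · (525 - 190) = ½ · 134 · 335 = 22445.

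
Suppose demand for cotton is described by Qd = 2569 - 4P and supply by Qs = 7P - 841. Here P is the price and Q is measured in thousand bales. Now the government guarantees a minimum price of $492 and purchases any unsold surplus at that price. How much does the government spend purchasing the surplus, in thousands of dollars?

984984

Equilibrium: 2569 - 4P = 7P - 841, so 3410 = 11P and P* = 310, Q* = 1329.
Because the floor (492) lies above the market-clearing price, it is binding.
At P = 492: Qd = 2569 - 4·492 = 601 and Qs = 7·492 - 841 = 2603.
Surplus = Qs - Qd = 2002.
Government expenditure = surplus × support price = 2002 × 492 = 984984.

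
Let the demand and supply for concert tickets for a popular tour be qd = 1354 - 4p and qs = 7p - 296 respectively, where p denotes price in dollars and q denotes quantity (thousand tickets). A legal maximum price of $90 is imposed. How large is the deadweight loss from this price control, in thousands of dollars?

In a free market, 1354 - 4p = 7p - 296 gives the equilibrium p* = 150, q* = 754.
The ceiling of 90 is below the equilibrium price 150, so it binds.
At p = 90: qd = 1354 - 4·90 = 994 and qs = 7·90 - 296 = 334.
Quantity traded falls to 334. At q = 334 the demand price is (1354 - 334)/4 = 255 and the supply price is (296 + 334)/7 = 90.
Deadweight loss = ½ · (255 - 90) · (754 - 334) = ½ · 165 · 420 = 34650.

34650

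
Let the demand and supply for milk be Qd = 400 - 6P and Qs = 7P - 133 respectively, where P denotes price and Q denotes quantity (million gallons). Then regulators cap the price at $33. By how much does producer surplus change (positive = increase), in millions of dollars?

-1008

Setting quantity demanded equal to quantity supplied, 400 - 6P = 7P - 133, gives P* = 41 and Q* = 154.
Because the ceiling (33) lies below the market-clearing price, it is binding.
At P = 33: Qd = 400 - 6·33 = 202 and Qs = 7·33 - 133 = 98.
Producer surplus without the control is ½ · (41 - 19) · 154 = 1694.
With the ceiling, producers sell 98 units at 33, so PS = ½ · (33 - 19) · 98 = 686.
Change in producer surplus = 686 - 1694 = -1008.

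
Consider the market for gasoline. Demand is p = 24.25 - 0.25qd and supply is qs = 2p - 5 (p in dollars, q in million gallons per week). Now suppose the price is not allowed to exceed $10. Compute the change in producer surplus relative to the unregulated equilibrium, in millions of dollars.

-154

Rearranging demand gives qd = 97 - 4p. Without the control the market clears where 97 - 4p = 2p - 5, i.e. p* = 17 and q* = 29.
Because the ceiling (10) lies below the market-clearing price, it is binding.
At p = 10: qd = 97 - 4·10 = 57 and qs = 2·10 - 5 = 15.
Producer surplus without the control is ½ · (17 - 2.5) · 29 = 210.25.
With the ceiling, producers sell 15 units at 10, so PS = ½ · (10 - 2.5) · 15 = 56.25.
Change in producer surplus = 56.25 - 210.25 = -154.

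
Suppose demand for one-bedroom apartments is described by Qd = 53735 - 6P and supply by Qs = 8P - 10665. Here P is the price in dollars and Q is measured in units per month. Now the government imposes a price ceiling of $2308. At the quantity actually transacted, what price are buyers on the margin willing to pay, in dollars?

Setting quantity demanded equal to quantity supplied, 53735 - 6P = 8P - 10665, gives P* = 4600 and Q* = 26135.
Since 2308 < 4600, the ceiling is binding.
At P = 2308: Qd = 53735 - 6·2308 = 39887 and Qs = 8·2308 - 10665 = 7799.
Only 7799 units reach the market. On the demand curve, the marginal buyer's willingness to pay at Q = 7799 is (53735 - 7799)/6 = 7656.

7656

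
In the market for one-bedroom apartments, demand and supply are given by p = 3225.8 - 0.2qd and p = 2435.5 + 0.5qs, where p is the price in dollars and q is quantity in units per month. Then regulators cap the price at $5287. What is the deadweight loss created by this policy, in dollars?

Rearranging demand gives qd = 16129 - 5p; rearranging supply gives qs = 2p - 4871. Setting quantity demanded equal to quantity supplied, 16129 - 5p = 2p - 4871, gives p* = 3000 and q* = 1129.
The ceiling of 5287 is above the equilibrium price 3000, so it is not binding; the market clears at p* = 3000, q* = 1129.
Since the control does not bind, no trades are prevented and deadweight loss is zero.

0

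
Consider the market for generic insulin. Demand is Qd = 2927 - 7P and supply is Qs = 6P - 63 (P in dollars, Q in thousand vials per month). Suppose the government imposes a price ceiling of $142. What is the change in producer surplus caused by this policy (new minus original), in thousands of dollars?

Without the control the market clears where 2927 - 7P = 6P - 63, i.e. P* = 230 and Q* = 1317.
The ceiling of 142 is below the equilibrium price 230, so it binds.
At P = 142: Qd = 2927 - 7·142 = 1933 and Qs = 6·142 - 63 = 789.
Producer surplus without the control is ½ · (230 - 10.5) · 1317 = 144540.75.
With the ceiling, producers sell 789 units at 142, so PS = ½ · (142 - 10.5) · 789 = 51876.75.
Change in producer surplus = 51876.75 - 144540.75 = -92664.

-92664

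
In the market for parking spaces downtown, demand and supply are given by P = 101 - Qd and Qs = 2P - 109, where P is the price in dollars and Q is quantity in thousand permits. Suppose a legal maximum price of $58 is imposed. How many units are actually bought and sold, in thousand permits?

Rearranging demand gives Qd = 101 - P. Equilibrium: 101 - P = 2P - 109, so 210 = 3P and P* = 70, Q* = 31.
The ceiling of 58 is below the equilibrium price 70, so it binds.
At P = 58: Qd = 101 - 58 = 43 and Qs = 2·58 - 109 = 7.
The quantity actually transacted is the short side, supply: 7.

7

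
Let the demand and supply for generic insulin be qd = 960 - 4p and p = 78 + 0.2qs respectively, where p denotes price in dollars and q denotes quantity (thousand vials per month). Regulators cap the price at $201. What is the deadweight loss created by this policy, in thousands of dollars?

Rearranging supply gives qs = 5p - 390. Equilibrium: 960 - 4p = 5p - 390, so 1350 = 9p and p* = 150, q* = 360.
Since 201 is above p* = 150, the ceiling does not bind and the free-market outcome prevails.
Since the control does not bind, no trades are prevented and deadweight loss is zero.

0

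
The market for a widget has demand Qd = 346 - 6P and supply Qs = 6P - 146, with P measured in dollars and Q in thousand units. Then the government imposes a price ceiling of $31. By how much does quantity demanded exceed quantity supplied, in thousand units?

120

Without the control the market clears where 346 - 6P = 6P - 146, i.e. P* = 41 and Q* = 100.
The ceiling of 31 is below the equilibrium price 41, so it binds.
At P = 31: Qd = 346 - 6·31 = 160 and Qs = 6·31 - 146 = 40.
Shortage = Qd - Qs = 160 - 40 = 120.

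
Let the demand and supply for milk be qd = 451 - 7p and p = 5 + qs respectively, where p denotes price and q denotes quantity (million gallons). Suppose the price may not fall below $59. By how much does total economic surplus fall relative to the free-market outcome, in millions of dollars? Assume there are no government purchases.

112

Rearranging supply gives qs = p - 5. Without the control the market clears where 451 - 7p = p - 5, i.e. p* = 57 and q* = 52.
Because the floor (59) lies above the market-clearing price, it is binding.
At p = 59: qd = 451 - 7·59 = 38 and qs = 59 - 5 = 54.
Quantity traded falls to 38. At q = 38 the demand price is (451 - 38)/7 = 59 and the supply price is 5 + 38 = 43.
Deadweight loss = ½ · (59 - 43) · (52 - 38) = ½ · 16 · 14 = 112.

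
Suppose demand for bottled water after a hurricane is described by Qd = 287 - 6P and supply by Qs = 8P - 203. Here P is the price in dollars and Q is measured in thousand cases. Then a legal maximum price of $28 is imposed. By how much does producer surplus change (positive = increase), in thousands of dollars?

-343

Setting quantity demanded equal to quantity supplied, 287 - 6P = 8P - 203, gives P* = 35 and Q* = 77.
Because the ceiling (28) lies below the market-clearing price, it is binding.
At P = 28: Qd = 287 - 6·28 = 119 and Qs = 8·28 - 203 = 21.
Producer surplus without the control is ½ · (35 - 25.375) · 77 = 370.5625.
With the ceiling, producers sell 21 units at 28, so PS = ½ · (28 - 25.375) · 21 = 27.5625.
Change in producer surplus = 27.5625 - 370.5625 = -343.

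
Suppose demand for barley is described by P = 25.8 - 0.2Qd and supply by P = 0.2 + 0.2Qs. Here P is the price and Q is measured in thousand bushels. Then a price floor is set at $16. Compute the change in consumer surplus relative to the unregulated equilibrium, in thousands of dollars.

Rearranging demand gives Qd = 129 - 5P; rearranging supply gives Qs = 5P - 1. Setting quantity demanded equal to quantity supplied, 129 - 5P = 5P - 1, gives P* = 13 and Q* = 64.
Because the floor (16) lies above the market-clearing price, it is binding.
At P = 16: Qd = 129 - 5·16 = 49 and Qs = 5·16 - 1 = 79.
Consumer surplus without the control is ½ · (25.8 - 13) · 64 = 409.6.
With the floor, consumers buy 49 units at 16, so CS = ½ · (25.8 - 16) · 49 = 240.1.
Change in consumer surplus = 240.1 - 409.6 = -169.5.

-169.5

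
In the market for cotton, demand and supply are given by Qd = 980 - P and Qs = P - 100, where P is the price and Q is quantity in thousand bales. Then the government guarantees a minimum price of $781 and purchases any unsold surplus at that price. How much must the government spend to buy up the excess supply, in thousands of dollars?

In a free market, 980 - P = P - 100 gives the equilibrium P* = 540, Q* = 440.
Because the floor (781) lies above the market-clearing price, it is binding.
At P = 781: Qd = 980 - 781 = 199 and Qs = 781 - 100 = 681.
Surplus = Qs - Qd = 482.
Government expenditure = surplus × support price = 482 × 781 = 376442.

376442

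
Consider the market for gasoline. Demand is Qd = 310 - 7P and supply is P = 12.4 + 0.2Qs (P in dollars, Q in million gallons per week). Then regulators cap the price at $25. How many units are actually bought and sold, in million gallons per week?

Rearranging supply gives Qs = 5P - 62. Equilibrium: 310 - 7P = 5P - 62, so 372 = 12P and P* = 31, Q* = 93.
Because the ceiling (25) lies below the market-clearing price, it is binding.
At P = 25: Qd = 310 - 7·25 = 135 and Qs = 5·25 - 62 = 63.
The quantity actually transacted is the short side, supply: 63.

63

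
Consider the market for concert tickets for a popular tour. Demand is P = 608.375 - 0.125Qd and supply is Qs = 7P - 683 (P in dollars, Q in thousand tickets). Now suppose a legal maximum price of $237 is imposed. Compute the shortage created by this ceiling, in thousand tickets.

Rearranging demand gives Qd = 4867 - 8P. Setting quantity demanded equal to quantity supplied, 4867 - 8P = 7P - 683, gives P* = 370 and Q* = 1907.
Because the ceiling (237) lies below the market-clearing price, it is binding.
At P = 237: Qd = 4867 - 8·237 = 2971 and Qs = 7·237 - 683 = 976.
Shortage = Qd - Qs = 2971 - 976 = 1995.

1995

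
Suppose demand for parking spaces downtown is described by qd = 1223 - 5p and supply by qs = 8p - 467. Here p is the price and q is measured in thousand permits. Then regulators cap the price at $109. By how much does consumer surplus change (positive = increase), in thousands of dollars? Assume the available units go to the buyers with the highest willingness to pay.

Setting quantity demanded equal to quantity supplied, 1223 - 5p = 8p - 467, gives p* = 130 and q* = 573.
The ceiling of 109 is below the equilibrium price 130, so it binds.
At p = 109: qd = 1223 - 5·109 = 678 and qs = 8·109 - 467 = 405.
Consumer surplus without the control is ½ · (244.6 - 130) · 573 = 32832.9.
With the ceiling, 405 units are sold at 109 (assume they go to the highest-value buyers). The demand price at q = 405 is 163.6, so CS = ½ · [(244.6 - 109) + (163.6 - 109)] · 405 = 38515.5.
Change in consumer surplus = 38515.5 - 32832.9 = 5682.6.

5682.6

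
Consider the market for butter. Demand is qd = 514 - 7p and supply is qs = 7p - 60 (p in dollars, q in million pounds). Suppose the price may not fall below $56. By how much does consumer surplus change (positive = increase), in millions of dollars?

In a free market, 514 - 7p = 7p - 60 gives the equilibrium p* = 41, q* = 227.
Because the floor (56) lies above the market-clearing price, it is binding.
At p = 56: qd = 514 - 7·56 = 122 and qs = 7·56 - 60 = 332.
Consumer surplus without the control is ½ · (514/7 - 41) · 227 = 51529/14.
With the floor, consumers buy 122 units at 56, so CS = ½ · (514/7 - 56) · 122 = 7442/7.
Change in consumer surplus = 7442/7 - 51529/14 = -2617.5.

-2617.5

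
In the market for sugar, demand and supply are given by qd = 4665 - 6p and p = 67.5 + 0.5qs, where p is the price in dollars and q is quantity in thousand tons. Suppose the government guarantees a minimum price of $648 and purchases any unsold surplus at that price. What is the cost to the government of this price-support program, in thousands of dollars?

248832

Rearranging supply gives qs = 2p - 135. In a free market, 4665 - 6p = 2p - 135 gives the equilibrium p* = 600, q* = 1065.
Since 648 > 600, the floor is binding.
At p = 648: qd = 4665 - 6·648 = 777 and qs = 2·648 - 135 = 1161.
Surplus = qs - qd = 384.
Government expenditure = surplus × support price = 384 × 648 = 248832.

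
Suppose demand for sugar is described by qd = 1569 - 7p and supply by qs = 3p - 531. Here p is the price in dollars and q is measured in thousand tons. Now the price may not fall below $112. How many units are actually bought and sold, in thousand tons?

Without the control the market clears where 1569 - 7p = 3p - 531, i.e. p* = 210 and q* = 99.
The floor of 112 is below the equilibrium price 210, so it is not binding; the market clears at p* = 210, q* = 99.

99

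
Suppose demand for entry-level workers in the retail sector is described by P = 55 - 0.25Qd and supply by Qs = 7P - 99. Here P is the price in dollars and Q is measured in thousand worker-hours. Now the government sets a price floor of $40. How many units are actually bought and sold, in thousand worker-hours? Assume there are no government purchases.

60

Rearranging demand gives Qd = 220 - 4P. Without the control the market clears where 220 - 4P = 7P - 99, i.e. P* = 29 and Q* = 104.
The floor of 40 is above the equilibrium price 29, so it binds.
At P = 40: Qd = 220 - 4·40 = 60 and Qs = 7·40 - 99 = 181.
The quantity actually transacted is the short side, demand: 60.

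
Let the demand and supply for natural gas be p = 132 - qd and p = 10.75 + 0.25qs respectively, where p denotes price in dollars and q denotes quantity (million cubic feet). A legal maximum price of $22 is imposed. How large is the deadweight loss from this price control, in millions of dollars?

1690

Rearranging demand gives qd = 132 - p; rearranging supply gives qs = 4p - 43. In a free market, 132 - p = 4p - 43 gives the equilibrium p* = 35, q* = 97.
The ceiling of 22 is below the equilibrium price 35, so it binds.
At p = 22: qd = 132 - 22 = 110 and qs = 4·22 - 43 = 45.
Quantity traded falls to 45. At q = 45 the demand price is 132 - 45 = 87 and the supply price is (43 + 45)/4 = 22.
Deadweight loss = ½ · (87 - 22) · (97 - 45) = ½ · 65 · 52 = 1690.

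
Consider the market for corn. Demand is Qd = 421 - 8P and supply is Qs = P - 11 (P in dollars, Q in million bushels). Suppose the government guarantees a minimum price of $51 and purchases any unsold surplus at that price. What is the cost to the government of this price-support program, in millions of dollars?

Without the control the market clears where 421 - 8P = P - 11, i.e. P* = 48 and Q* = 37.
Since 51 > 48, the floor is binding.
At P = 51: Qd = 421 - 8·51 = 13 and Qs = 51 - 11 = 40.
Surplus = Qs - Qd = 27.
Government expenditure = surplus × support price = 27 × 51 = 1377.

1377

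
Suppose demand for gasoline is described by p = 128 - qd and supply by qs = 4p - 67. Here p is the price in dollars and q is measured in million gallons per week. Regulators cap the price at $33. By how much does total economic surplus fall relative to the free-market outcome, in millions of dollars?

Rearranging demand gives qd = 128 - p. In a free market, 128 - p = 4p - 67 gives the equilibrium p* = 39, q* = 89.
Because the ceiling (33) lies below the market-clearing price, it is binding.
At p = 33: qd = 128 - 33 = 95 and qs = 4·33 - 67 = 65.
Quantity traded falls to 65. At q = 65 the demand price is 128 - 65 = 63 and the supply price is (67 + 65)/4 = 33.
Deadweight loss = ½ · (63 - 33) · (89 - 65) = ½ · 30 · 24 = 360.

360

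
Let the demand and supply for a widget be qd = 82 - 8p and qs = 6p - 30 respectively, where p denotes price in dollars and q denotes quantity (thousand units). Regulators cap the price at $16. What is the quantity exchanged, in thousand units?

Equilibrium: 82 - 8p = 6p - 30, so 112 = 14p and p* = 8, q* = 18.
The ceiling of 16 is above the equilibrium price 8, so it is not binding; the market clears at p* = 8, q* = 18.

18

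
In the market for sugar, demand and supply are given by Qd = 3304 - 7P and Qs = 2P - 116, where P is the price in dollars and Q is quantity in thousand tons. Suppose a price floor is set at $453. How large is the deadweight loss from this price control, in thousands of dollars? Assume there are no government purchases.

83931.75

In a free market, 3304 - 7P = 2P - 116 gives the equilibrium P* = 380, Q* = 644.
Because the floor (453) lies above the market-clearing price, it is binding.
At P = 453: Qd = 3304 - 7·453 = 133 and Qs = 2·453 - 116 = 790.
Quantity traded falls to 133. At Q = 133 the demand price is (3304 - 133)/7 = 453 and the supply price is (116 + 133)/2 = 124.5.
Deadweight loss = ½ · (453 - 124.5) · (644 - 133) = ½ · 328.5 · 511 = 83931.75.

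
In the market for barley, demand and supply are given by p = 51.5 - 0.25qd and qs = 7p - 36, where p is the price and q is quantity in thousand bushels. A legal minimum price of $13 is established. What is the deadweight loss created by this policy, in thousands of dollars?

Rearranging demand gives qd = 206 - 4p. Setting quantity demanded equal to quantity supplied, 206 - 4p = 7p - 36, gives p* = 22 and q* = 118.
The floor of 13 is below the equilibrium price 22, so it is not binding; the market clears at p* = 22, q* = 118.
Since the control does not bind, no trades are prevented and deadweight loss is zero.

0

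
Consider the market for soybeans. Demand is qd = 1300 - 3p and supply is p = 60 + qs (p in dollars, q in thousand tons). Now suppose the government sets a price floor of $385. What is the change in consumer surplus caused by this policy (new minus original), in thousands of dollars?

-9562.5

Rearranging supply gives qs = p - 60. Equilibrium: 1300 - 3p = p - 60, so 1360 = 4p and p* = 340, q* = 280.
Since 385 > 340, the floor is binding.
At p = 385: qd = 1300 - 3·385 = 145 and qs = 385 - 60 = 325.
Consumer surplus without the control is ½ · (1300/3 - 340) · 280 = 39200/3.
With the floor, consumers buy 145 units at 385, so CS = ½ · (1300/3 - 385) · 145 = 21025/6.
Change in consumer surplus = 21025/6 - 39200/3 = -9562.5.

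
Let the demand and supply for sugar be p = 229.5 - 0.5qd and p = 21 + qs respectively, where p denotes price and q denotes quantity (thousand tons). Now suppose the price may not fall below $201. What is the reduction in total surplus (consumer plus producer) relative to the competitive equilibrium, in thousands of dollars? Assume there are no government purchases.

5043

Rearranging demand gives qd = 459 - 2p; rearranging supply gives qs = p - 21. In a free market, 459 - 2p = p - 21 gives the equilibrium p* = 160, q* = 139.
Since 201 > 160, the floor is binding.
At p = 201: qd = 459 - 2·201 = 57 and qs = 201 - 21 = 180.
Quantity traded falls to 57. At q = 57 the demand price is (459 - 57)/2 = 201 and the supply price is 21 + 57 = 78.
Deadweight loss = ½ · (201 - 78) · (139 - 57) = ½ · 123 · 82 = 5043.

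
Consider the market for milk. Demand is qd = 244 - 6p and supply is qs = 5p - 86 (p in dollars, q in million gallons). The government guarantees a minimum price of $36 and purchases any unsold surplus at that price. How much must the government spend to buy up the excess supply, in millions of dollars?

Equilibrium: 244 - 6p = 5p - 86, so 330 = 11p and p* = 30, q* = 64.
Since 36 > 30, the floor is binding.
At p = 36: qd = 244 - 6·36 = 28 and qs = 5·36 - 86 = 94.
Surplus = qs - qd = 66.
Government expenditure = surplus × support price = 66 × 36 = 2376.

2376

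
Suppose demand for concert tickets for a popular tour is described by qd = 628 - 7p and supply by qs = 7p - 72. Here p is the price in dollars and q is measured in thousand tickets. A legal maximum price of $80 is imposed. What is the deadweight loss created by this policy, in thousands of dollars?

Equilibrium: 628 - 7p = 7p - 72, so 700 = 14p and p* = 50, q* = 278.
The ceiling of 80 is above the equilibrium price 50, so it is not binding; the market clears at p* = 50, q* = 278.
Since the control does not bind, no trades are prevented and deadweight loss is zero.

0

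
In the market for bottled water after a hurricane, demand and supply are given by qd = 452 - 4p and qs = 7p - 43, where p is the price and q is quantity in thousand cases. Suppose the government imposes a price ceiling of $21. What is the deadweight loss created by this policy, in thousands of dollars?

Without the control the market clears where 452 - 4p = 7p - 43, i.e. p* = 45 and q* = 272.
The ceiling of 21 is below the equilibrium price 45, so it binds.
At p = 21: qd = 452 - 4·21 = 368 and qs = 7·21 - 43 = 104.
Quantity traded falls to 104. At q = 104 the demand price is (452 - 104)/4 = 87 and the supply price is (43 + 104)/7 = 21.
Deadweight loss = ½ · (87 - 21) · (272 - 104) = ½ · 66 · 168 = 5544.

5544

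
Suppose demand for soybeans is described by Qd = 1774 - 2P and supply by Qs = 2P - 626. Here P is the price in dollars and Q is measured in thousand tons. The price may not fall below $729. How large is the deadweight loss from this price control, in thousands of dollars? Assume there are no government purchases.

Without the control the market clears where 1774 - 2P = 2P - 626, i.e. P* = 600 and Q* = 574.
Because the floor (729) lies above the market-clearing price, it is binding.
At P = 729: Qd = 1774 - 2·729 = 316 and Qs = 2·729 - 626 = 832.
Quantity traded falls to 316. At Q = 316 the demand price is (1774 - 316)/2 = 729 and the supply price is (626 + 316)/2 = 471.
Deadweight loss = ½ · (729 - 471) · (574 - 316) = ½ · 258 · 258 = 33282.

33282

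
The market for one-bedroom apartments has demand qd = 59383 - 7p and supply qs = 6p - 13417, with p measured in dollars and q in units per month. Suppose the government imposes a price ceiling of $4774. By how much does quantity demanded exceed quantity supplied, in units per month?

In a free market, 59383 - 7p = 6p - 13417 gives the equilibrium p* = 5600, q* = 20183.
Since 4774 < 5600, the ceiling is binding.
At p = 4774: qd = 59383 - 7·4774 = 25965 and qs = 6·4774 - 13417 = 15227.
Shortage = qd - qs = 25965 - 15227 = 10738.

10738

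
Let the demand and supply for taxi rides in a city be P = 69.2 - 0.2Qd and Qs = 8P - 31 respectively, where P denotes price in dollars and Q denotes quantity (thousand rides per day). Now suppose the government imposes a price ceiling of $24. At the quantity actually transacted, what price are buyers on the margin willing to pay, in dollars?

Rearranging demand gives Qd = 346 - 5P. Without the control the market clears where 346 - 5P = 8P - 31, i.e. P* = 29 and Q* = 201.
The ceiling of 24 is below the equilibrium price 29, so it binds.
At P = 24: Qd = 346 - 5·24 = 226 and Qs = 8·24 - 31 = 161.
Only 161 units reach the market. On the demand curve, the marginal buyer's willingness to pay at Q = 161 is (346 - 161)/5 = 37.

37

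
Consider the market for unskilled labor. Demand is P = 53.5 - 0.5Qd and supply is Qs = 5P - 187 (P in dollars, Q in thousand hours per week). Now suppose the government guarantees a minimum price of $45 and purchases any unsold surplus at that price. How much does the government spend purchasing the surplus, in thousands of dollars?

Rearranging demand gives Qd = 107 - 2P. In a free market, 107 - 2P = 5P - 187 gives the equilibrium P* = 42, Q* = 23.
Since 45 > 42, the floor is binding.
At P = 45: Qd = 107 - 2·45 = 17 and Qs = 5·45 - 187 = 38.
Surplus = Qs - Qd = 21.
Government expenditure = surplus × support price = 21 × 45 = 945.

945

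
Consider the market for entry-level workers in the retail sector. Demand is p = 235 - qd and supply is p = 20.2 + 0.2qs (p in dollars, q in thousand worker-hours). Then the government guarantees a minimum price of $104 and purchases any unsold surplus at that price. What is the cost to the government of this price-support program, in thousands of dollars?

29952

Rearranging demand gives qd = 235 - p; rearranging supply gives qs = 5p - 101. Setting quantity demanded equal to quantity supplied, 235 - p = 5p - 101, gives p* = 56 and q* = 179.
The floor of 104 is above the equilibrium price 56, so it binds.
At p = 104: qd = 235 - 104 = 131 and qs = 5·104 - 101 = 419.
Surplus = qs - qd = 288.
Government expenditure = surplus × support price = 288 × 104 = 29952.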